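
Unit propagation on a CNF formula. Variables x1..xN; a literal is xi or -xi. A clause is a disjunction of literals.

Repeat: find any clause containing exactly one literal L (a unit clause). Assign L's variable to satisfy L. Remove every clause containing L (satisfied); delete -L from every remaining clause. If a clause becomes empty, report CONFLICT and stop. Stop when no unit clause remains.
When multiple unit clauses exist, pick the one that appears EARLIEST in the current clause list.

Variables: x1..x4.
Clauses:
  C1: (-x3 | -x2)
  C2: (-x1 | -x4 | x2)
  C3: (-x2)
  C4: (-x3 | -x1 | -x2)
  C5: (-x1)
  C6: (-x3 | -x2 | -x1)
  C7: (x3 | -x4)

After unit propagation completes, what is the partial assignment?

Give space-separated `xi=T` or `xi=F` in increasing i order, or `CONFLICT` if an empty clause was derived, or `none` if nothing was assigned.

unit clause [-2] forces x2=F; simplify:
  drop 2 from [-1, -4, 2] -> [-1, -4]
  satisfied 4 clause(s); 3 remain; assigned so far: [2]
unit clause [-1] forces x1=F; simplify:
  satisfied 2 clause(s); 1 remain; assigned so far: [1, 2]

Answer: x1=F x2=F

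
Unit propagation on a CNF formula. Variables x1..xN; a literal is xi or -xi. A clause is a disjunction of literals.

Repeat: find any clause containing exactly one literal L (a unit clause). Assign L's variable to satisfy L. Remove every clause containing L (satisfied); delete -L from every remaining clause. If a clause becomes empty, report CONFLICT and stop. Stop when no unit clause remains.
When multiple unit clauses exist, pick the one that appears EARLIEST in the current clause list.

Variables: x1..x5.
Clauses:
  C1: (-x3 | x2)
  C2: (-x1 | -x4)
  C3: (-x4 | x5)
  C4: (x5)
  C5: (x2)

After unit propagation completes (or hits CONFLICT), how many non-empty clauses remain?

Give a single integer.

Answer: 1

Derivation:
unit clause [5] forces x5=T; simplify:
  satisfied 2 clause(s); 3 remain; assigned so far: [5]
unit clause [2] forces x2=T; simplify:
  satisfied 2 clause(s); 1 remain; assigned so far: [2, 5]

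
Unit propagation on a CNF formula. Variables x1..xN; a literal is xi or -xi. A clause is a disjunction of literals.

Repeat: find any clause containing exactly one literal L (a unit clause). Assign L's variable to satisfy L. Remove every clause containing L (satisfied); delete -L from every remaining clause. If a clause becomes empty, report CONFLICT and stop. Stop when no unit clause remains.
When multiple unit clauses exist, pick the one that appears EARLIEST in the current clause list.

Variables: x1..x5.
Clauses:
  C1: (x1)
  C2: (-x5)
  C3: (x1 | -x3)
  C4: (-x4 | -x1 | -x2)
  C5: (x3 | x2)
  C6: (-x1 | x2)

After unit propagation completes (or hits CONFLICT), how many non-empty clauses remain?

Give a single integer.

Answer: 0

Derivation:
unit clause [1] forces x1=T; simplify:
  drop -1 from [-4, -1, -2] -> [-4, -2]
  drop -1 from [-1, 2] -> [2]
  satisfied 2 clause(s); 4 remain; assigned so far: [1]
unit clause [-5] forces x5=F; simplify:
  satisfied 1 clause(s); 3 remain; assigned so far: [1, 5]
unit clause [2] forces x2=T; simplify:
  drop -2 from [-4, -2] -> [-4]
  satisfied 2 clause(s); 1 remain; assigned so far: [1, 2, 5]
unit clause [-4] forces x4=F; simplify:
  satisfied 1 clause(s); 0 remain; assigned so far: [1, 2, 4, 5]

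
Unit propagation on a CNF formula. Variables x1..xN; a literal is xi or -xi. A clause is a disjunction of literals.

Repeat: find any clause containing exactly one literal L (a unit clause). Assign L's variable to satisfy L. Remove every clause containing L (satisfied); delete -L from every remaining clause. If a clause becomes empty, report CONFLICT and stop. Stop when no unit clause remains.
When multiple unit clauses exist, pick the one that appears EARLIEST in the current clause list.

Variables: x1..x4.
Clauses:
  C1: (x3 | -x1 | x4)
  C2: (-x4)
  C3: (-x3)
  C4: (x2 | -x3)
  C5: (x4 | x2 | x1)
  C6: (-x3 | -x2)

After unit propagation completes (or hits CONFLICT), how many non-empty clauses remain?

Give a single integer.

Answer: 0

Derivation:
unit clause [-4] forces x4=F; simplify:
  drop 4 from [3, -1, 4] -> [3, -1]
  drop 4 from [4, 2, 1] -> [2, 1]
  satisfied 1 clause(s); 5 remain; assigned so far: [4]
unit clause [-3] forces x3=F; simplify:
  drop 3 from [3, -1] -> [-1]
  satisfied 3 clause(s); 2 remain; assigned so far: [3, 4]
unit clause [-1] forces x1=F; simplify:
  drop 1 from [2, 1] -> [2]
  satisfied 1 clause(s); 1 remain; assigned so far: [1, 3, 4]
unit clause [2] forces x2=T; simplify:
  satisfied 1 clause(s); 0 remain; assigned so far: [1, 2, 3, 4]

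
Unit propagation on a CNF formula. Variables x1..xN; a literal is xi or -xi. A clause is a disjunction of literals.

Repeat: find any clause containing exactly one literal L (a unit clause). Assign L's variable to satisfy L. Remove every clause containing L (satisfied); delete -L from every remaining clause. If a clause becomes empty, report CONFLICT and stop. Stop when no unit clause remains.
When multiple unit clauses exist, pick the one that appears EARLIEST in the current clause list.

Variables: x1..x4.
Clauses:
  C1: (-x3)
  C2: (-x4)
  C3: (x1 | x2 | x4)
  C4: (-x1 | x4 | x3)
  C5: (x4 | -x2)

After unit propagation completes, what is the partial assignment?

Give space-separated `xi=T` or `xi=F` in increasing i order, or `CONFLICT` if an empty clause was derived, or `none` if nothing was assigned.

Answer: CONFLICT

Derivation:
unit clause [-3] forces x3=F; simplify:
  drop 3 from [-1, 4, 3] -> [-1, 4]
  satisfied 1 clause(s); 4 remain; assigned so far: [3]
unit clause [-4] forces x4=F; simplify:
  drop 4 from [1, 2, 4] -> [1, 2]
  drop 4 from [-1, 4] -> [-1]
  drop 4 from [4, -2] -> [-2]
  satisfied 1 clause(s); 3 remain; assigned so far: [3, 4]
unit clause [-1] forces x1=F; simplify:
  drop 1 from [1, 2] -> [2]
  satisfied 1 clause(s); 2 remain; assigned so far: [1, 3, 4]
unit clause [2] forces x2=T; simplify:
  drop -2 from [-2] -> [] (empty!)
  satisfied 1 clause(s); 1 remain; assigned so far: [1, 2, 3, 4]
CONFLICT (empty clause)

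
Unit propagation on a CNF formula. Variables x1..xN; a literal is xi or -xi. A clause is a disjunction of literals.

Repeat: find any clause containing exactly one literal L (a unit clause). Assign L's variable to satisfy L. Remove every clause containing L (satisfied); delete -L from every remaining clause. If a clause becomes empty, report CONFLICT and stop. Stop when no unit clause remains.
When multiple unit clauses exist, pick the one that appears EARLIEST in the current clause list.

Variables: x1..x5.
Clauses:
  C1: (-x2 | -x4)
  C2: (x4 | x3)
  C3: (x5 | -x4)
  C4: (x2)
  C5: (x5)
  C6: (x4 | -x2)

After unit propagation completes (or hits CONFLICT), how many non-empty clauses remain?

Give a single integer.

unit clause [2] forces x2=T; simplify:
  drop -2 from [-2, -4] -> [-4]
  drop -2 from [4, -2] -> [4]
  satisfied 1 clause(s); 5 remain; assigned so far: [2]
unit clause [-4] forces x4=F; simplify:
  drop 4 from [4, 3] -> [3]
  drop 4 from [4] -> [] (empty!)
  satisfied 2 clause(s); 3 remain; assigned so far: [2, 4]
CONFLICT (empty clause)

Answer: 2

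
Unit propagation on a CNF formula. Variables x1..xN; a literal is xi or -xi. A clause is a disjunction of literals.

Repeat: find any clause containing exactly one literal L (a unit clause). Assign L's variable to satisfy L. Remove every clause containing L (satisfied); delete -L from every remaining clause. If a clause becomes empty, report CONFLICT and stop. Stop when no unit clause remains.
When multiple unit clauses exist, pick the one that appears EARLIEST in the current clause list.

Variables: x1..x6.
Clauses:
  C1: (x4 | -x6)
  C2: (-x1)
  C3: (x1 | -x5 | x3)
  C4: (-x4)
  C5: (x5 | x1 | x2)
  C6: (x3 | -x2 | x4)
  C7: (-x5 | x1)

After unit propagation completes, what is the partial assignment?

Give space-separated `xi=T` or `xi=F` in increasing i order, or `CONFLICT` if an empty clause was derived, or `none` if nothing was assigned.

Answer: x1=F x2=T x3=T x4=F x5=F x6=F

Derivation:
unit clause [-1] forces x1=F; simplify:
  drop 1 from [1, -5, 3] -> [-5, 3]
  drop 1 from [5, 1, 2] -> [5, 2]
  drop 1 from [-5, 1] -> [-5]
  satisfied 1 clause(s); 6 remain; assigned so far: [1]
unit clause [-4] forces x4=F; simplify:
  drop 4 from [4, -6] -> [-6]
  drop 4 from [3, -2, 4] -> [3, -2]
  satisfied 1 clause(s); 5 remain; assigned so far: [1, 4]
unit clause [-6] forces x6=F; simplify:
  satisfied 1 clause(s); 4 remain; assigned so far: [1, 4, 6]
unit clause [-5] forces x5=F; simplify:
  drop 5 from [5, 2] -> [2]
  satisfied 2 clause(s); 2 remain; assigned so far: [1, 4, 5, 6]
unit clause [2] forces x2=T; simplify:
  drop -2 from [3, -2] -> [3]
  satisfied 1 clause(s); 1 remain; assigned so far: [1, 2, 4, 5, 6]
unit clause [3] forces x3=T; simplify:
  satisfied 1 clause(s); 0 remain; assigned so far: [1, 2, 3, 4, 5, 6]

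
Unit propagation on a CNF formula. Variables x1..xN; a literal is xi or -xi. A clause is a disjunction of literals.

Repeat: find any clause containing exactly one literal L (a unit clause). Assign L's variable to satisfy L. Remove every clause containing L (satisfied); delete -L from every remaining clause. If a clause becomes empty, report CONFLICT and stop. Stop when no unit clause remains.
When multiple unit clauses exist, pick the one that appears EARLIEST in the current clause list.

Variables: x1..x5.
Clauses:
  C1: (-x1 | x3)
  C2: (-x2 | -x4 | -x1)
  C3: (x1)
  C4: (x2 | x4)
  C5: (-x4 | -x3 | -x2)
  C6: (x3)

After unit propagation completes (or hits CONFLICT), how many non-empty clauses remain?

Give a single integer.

Answer: 3

Derivation:
unit clause [1] forces x1=T; simplify:
  drop -1 from [-1, 3] -> [3]
  drop -1 from [-2, -4, -1] -> [-2, -4]
  satisfied 1 clause(s); 5 remain; assigned so far: [1]
unit clause [3] forces x3=T; simplify:
  drop -3 from [-4, -3, -2] -> [-4, -2]
  satisfied 2 clause(s); 3 remain; assigned so far: [1, 3]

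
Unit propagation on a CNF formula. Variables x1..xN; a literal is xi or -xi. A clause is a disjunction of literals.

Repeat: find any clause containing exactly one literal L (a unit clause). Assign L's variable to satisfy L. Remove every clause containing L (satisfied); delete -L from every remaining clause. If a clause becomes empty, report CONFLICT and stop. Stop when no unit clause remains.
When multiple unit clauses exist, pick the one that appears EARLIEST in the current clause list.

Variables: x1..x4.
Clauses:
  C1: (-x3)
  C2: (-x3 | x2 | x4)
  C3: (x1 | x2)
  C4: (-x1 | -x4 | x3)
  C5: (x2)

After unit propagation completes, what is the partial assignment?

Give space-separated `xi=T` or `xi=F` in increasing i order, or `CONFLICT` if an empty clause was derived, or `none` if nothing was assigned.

Answer: x2=T x3=F

Derivation:
unit clause [-3] forces x3=F; simplify:
  drop 3 from [-1, -4, 3] -> [-1, -4]
  satisfied 2 clause(s); 3 remain; assigned so far: [3]
unit clause [2] forces x2=T; simplify:
  satisfied 2 clause(s); 1 remain; assigned so far: [2, 3]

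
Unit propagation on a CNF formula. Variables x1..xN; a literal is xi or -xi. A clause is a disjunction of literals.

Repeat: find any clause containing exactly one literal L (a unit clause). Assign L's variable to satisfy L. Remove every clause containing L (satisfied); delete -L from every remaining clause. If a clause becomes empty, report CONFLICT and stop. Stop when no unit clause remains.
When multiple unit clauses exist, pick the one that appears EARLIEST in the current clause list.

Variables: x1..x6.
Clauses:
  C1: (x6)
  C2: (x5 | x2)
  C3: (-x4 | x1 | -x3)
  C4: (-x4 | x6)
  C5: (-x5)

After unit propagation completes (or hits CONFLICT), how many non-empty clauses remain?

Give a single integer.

Answer: 1

Derivation:
unit clause [6] forces x6=T; simplify:
  satisfied 2 clause(s); 3 remain; assigned so far: [6]
unit clause [-5] forces x5=F; simplify:
  drop 5 from [5, 2] -> [2]
  satisfied 1 clause(s); 2 remain; assigned so far: [5, 6]
unit clause [2] forces x2=T; simplify:
  satisfied 1 clause(s); 1 remain; assigned so far: [2, 5, 6]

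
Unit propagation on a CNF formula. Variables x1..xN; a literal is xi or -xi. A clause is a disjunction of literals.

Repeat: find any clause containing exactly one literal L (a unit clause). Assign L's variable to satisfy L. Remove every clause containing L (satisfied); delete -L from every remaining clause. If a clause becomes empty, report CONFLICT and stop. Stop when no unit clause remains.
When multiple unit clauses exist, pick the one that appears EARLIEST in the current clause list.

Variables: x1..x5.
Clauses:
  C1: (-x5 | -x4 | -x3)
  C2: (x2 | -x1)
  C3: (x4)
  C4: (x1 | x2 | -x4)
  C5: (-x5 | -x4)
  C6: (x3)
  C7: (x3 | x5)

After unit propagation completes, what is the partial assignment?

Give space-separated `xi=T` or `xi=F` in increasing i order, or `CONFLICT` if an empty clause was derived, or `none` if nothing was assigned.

unit clause [4] forces x4=T; simplify:
  drop -4 from [-5, -4, -3] -> [-5, -3]
  drop -4 from [1, 2, -4] -> [1, 2]
  drop -4 from [-5, -4] -> [-5]
  satisfied 1 clause(s); 6 remain; assigned so far: [4]
unit clause [-5] forces x5=F; simplify:
  drop 5 from [3, 5] -> [3]
  satisfied 2 clause(s); 4 remain; assigned so far: [4, 5]
unit clause [3] forces x3=T; simplify:
  satisfied 2 clause(s); 2 remain; assigned so far: [3, 4, 5]

Answer: x3=T x4=T x5=F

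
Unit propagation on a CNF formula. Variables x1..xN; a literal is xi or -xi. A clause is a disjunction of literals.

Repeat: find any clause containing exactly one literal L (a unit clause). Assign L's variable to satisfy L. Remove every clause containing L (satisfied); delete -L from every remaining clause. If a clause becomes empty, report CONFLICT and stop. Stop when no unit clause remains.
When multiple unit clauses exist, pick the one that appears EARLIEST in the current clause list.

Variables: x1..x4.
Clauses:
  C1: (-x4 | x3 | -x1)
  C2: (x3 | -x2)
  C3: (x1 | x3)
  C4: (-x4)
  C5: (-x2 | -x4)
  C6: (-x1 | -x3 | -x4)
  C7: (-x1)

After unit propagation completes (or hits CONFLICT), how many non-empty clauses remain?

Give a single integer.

unit clause [-4] forces x4=F; simplify:
  satisfied 4 clause(s); 3 remain; assigned so far: [4]
unit clause [-1] forces x1=F; simplify:
  drop 1 from [1, 3] -> [3]
  satisfied 1 clause(s); 2 remain; assigned so far: [1, 4]
unit clause [3] forces x3=T; simplify:
  satisfied 2 clause(s); 0 remain; assigned so far: [1, 3, 4]

Answer: 0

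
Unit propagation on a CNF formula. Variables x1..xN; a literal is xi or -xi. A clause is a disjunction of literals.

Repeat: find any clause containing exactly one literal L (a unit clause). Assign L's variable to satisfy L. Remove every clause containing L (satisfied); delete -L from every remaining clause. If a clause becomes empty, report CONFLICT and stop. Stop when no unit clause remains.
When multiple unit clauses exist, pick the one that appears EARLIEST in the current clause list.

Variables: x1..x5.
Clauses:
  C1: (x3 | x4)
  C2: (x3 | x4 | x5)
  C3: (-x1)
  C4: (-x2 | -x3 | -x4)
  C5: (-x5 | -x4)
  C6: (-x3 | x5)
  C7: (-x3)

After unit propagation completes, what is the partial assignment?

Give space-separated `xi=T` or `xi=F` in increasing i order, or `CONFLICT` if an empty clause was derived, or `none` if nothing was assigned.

unit clause [-1] forces x1=F; simplify:
  satisfied 1 clause(s); 6 remain; assigned so far: [1]
unit clause [-3] forces x3=F; simplify:
  drop 3 from [3, 4] -> [4]
  drop 3 from [3, 4, 5] -> [4, 5]
  satisfied 3 clause(s); 3 remain; assigned so far: [1, 3]
unit clause [4] forces x4=T; simplify:
  drop -4 from [-5, -4] -> [-5]
  satisfied 2 clause(s); 1 remain; assigned so far: [1, 3, 4]
unit clause [-5] forces x5=F; simplify:
  satisfied 1 clause(s); 0 remain; assigned so far: [1, 3, 4, 5]

Answer: x1=F x3=F x4=T x5=F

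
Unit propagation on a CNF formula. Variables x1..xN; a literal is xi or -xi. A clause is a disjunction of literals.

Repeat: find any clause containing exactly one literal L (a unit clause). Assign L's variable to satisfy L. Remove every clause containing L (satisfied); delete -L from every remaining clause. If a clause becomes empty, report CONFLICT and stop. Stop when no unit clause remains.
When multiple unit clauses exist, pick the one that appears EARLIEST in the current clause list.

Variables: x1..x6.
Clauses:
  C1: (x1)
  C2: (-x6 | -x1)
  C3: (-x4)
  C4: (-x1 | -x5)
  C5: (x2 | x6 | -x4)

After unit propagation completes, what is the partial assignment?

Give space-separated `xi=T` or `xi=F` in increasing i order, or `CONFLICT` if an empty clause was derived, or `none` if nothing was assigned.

unit clause [1] forces x1=T; simplify:
  drop -1 from [-6, -1] -> [-6]
  drop -1 from [-1, -5] -> [-5]
  satisfied 1 clause(s); 4 remain; assigned so far: [1]
unit clause [-6] forces x6=F; simplify:
  drop 6 from [2, 6, -4] -> [2, -4]
  satisfied 1 clause(s); 3 remain; assigned so far: [1, 6]
unit clause [-4] forces x4=F; simplify:
  satisfied 2 clause(s); 1 remain; assigned so far: [1, 4, 6]
unit clause [-5] forces x5=F; simplify:
  satisfied 1 clause(s); 0 remain; assigned so far: [1, 4, 5, 6]

Answer: x1=T x4=F x5=F x6=F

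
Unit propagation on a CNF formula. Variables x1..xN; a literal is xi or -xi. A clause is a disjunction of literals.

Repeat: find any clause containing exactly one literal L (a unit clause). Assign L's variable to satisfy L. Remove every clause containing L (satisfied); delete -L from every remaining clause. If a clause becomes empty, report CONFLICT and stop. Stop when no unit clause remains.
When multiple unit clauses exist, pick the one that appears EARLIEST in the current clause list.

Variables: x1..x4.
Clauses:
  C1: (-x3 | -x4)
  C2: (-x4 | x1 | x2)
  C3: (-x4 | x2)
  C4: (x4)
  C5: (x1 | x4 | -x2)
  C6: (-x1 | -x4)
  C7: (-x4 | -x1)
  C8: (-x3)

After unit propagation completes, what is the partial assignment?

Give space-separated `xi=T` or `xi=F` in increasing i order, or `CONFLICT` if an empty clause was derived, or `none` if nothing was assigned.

Answer: x1=F x2=T x3=F x4=T

Derivation:
unit clause [4] forces x4=T; simplify:
  drop -4 from [-3, -4] -> [-3]
  drop -4 from [-4, 1, 2] -> [1, 2]
  drop -4 from [-4, 2] -> [2]
  drop -4 from [-1, -4] -> [-1]
  drop -4 from [-4, -1] -> [-1]
  satisfied 2 clause(s); 6 remain; assigned so far: [4]
unit clause [-3] forces x3=F; simplify:
  satisfied 2 clause(s); 4 remain; assigned so far: [3, 4]
unit clause [2] forces x2=T; simplify:
  satisfied 2 clause(s); 2 remain; assigned so far: [2, 3, 4]
unit clause [-1] forces x1=F; simplify:
  satisfied 2 clause(s); 0 remain; assigned so far: [1, 2, 3, 4]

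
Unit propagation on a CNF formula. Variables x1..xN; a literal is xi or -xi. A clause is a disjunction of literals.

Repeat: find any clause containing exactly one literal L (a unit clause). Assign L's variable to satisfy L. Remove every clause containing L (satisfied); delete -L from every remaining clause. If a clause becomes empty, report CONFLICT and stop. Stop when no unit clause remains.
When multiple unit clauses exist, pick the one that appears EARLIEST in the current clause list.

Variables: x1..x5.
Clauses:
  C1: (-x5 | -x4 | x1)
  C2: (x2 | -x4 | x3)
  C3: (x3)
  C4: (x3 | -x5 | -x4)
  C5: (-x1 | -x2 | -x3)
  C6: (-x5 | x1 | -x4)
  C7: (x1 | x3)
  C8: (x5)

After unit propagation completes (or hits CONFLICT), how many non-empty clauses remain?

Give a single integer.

unit clause [3] forces x3=T; simplify:
  drop -3 from [-1, -2, -3] -> [-1, -2]
  satisfied 4 clause(s); 4 remain; assigned so far: [3]
unit clause [5] forces x5=T; simplify:
  drop -5 from [-5, -4, 1] -> [-4, 1]
  drop -5 from [-5, 1, -4] -> [1, -4]
  satisfied 1 clause(s); 3 remain; assigned so far: [3, 5]

Answer: 3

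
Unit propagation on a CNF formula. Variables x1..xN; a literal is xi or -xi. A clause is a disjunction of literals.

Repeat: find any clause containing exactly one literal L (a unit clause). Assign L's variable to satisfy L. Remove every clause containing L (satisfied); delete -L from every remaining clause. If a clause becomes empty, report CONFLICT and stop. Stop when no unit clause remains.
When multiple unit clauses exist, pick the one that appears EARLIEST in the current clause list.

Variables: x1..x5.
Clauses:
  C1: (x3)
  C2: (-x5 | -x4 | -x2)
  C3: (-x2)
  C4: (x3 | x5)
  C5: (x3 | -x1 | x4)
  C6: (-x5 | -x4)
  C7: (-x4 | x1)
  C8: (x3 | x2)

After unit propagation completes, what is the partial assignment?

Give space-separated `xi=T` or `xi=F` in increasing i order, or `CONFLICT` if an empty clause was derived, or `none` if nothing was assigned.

unit clause [3] forces x3=T; simplify:
  satisfied 4 clause(s); 4 remain; assigned so far: [3]
unit clause [-2] forces x2=F; simplify:
  satisfied 2 clause(s); 2 remain; assigned so far: [2, 3]

Answer: x2=F x3=T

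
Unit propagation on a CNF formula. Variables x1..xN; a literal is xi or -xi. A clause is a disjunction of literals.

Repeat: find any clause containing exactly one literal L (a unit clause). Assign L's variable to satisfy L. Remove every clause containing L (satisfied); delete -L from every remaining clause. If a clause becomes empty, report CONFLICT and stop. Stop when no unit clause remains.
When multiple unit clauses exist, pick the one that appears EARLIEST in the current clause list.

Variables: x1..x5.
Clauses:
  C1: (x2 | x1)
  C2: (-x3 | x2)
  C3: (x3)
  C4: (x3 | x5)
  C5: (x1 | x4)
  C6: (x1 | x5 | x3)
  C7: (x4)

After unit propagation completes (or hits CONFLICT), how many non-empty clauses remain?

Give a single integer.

Answer: 0

Derivation:
unit clause [3] forces x3=T; simplify:
  drop -3 from [-3, 2] -> [2]
  satisfied 3 clause(s); 4 remain; assigned so far: [3]
unit clause [2] forces x2=T; simplify:
  satisfied 2 clause(s); 2 remain; assigned so far: [2, 3]
unit clause [4] forces x4=T; simplify:
  satisfied 2 clause(s); 0 remain; assigned so far: [2, 3, 4]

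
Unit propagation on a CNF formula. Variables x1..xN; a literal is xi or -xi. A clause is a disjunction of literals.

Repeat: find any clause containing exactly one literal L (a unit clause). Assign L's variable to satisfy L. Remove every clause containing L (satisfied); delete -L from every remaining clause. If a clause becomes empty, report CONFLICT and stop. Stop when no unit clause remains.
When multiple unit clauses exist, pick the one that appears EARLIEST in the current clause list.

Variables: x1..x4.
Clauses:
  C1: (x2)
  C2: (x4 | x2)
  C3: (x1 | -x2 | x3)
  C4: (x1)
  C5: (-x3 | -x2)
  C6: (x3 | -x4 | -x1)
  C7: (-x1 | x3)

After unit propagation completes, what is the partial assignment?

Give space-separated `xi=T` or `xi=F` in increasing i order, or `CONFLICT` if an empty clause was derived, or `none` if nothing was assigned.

Answer: CONFLICT

Derivation:
unit clause [2] forces x2=T; simplify:
  drop -2 from [1, -2, 3] -> [1, 3]
  drop -2 from [-3, -2] -> [-3]
  satisfied 2 clause(s); 5 remain; assigned so far: [2]
unit clause [1] forces x1=T; simplify:
  drop -1 from [3, -4, -1] -> [3, -4]
  drop -1 from [-1, 3] -> [3]
  satisfied 2 clause(s); 3 remain; assigned so far: [1, 2]
unit clause [-3] forces x3=F; simplify:
  drop 3 from [3, -4] -> [-4]
  drop 3 from [3] -> [] (empty!)
  satisfied 1 clause(s); 2 remain; assigned so far: [1, 2, 3]
CONFLICT (empty clause)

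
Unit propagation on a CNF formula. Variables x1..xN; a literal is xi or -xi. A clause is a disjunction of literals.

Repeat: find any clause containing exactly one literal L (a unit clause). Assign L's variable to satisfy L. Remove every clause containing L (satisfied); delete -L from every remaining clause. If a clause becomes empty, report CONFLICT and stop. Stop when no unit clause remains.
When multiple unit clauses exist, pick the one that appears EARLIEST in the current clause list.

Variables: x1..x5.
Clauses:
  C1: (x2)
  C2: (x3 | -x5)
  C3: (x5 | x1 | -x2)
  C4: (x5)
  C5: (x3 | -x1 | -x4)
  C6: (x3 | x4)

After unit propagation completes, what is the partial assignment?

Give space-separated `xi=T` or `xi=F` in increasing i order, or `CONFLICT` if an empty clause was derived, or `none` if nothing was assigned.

Answer: x2=T x3=T x5=T

Derivation:
unit clause [2] forces x2=T; simplify:
  drop -2 from [5, 1, -2] -> [5, 1]
  satisfied 1 clause(s); 5 remain; assigned so far: [2]
unit clause [5] forces x5=T; simplify:
  drop -5 from [3, -5] -> [3]
  satisfied 2 clause(s); 3 remain; assigned so far: [2, 5]
unit clause [3] forces x3=T; simplify:
  satisfied 3 clause(s); 0 remain; assigned so far: [2, 3, 5]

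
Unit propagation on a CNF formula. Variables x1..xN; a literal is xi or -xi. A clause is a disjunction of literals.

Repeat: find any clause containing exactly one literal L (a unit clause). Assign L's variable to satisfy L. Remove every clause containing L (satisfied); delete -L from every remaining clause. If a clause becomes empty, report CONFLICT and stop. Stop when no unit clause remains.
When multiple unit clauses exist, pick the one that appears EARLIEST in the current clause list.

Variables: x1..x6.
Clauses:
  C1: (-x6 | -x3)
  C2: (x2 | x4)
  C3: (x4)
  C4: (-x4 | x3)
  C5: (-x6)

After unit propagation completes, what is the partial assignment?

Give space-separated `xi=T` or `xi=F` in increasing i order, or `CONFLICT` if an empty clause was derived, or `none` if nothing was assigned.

unit clause [4] forces x4=T; simplify:
  drop -4 from [-4, 3] -> [3]
  satisfied 2 clause(s); 3 remain; assigned so far: [4]
unit clause [3] forces x3=T; simplify:
  drop -3 from [-6, -3] -> [-6]
  satisfied 1 clause(s); 2 remain; assigned so far: [3, 4]
unit clause [-6] forces x6=F; simplify:
  satisfied 2 clause(s); 0 remain; assigned so far: [3, 4, 6]

Answer: x3=T x4=T x6=F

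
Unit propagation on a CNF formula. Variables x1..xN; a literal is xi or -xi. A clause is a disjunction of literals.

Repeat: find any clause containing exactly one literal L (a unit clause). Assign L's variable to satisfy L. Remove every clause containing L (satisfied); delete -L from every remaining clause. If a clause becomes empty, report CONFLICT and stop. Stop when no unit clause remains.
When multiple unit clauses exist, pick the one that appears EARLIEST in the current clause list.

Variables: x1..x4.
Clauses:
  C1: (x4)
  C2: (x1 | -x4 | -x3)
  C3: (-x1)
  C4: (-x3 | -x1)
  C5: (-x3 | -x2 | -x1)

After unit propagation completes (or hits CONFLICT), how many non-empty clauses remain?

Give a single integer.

Answer: 0

Derivation:
unit clause [4] forces x4=T; simplify:
  drop -4 from [1, -4, -3] -> [1, -3]
  satisfied 1 clause(s); 4 remain; assigned so far: [4]
unit clause [-1] forces x1=F; simplify:
  drop 1 from [1, -3] -> [-3]
  satisfied 3 clause(s); 1 remain; assigned so far: [1, 4]
unit clause [-3] forces x3=F; simplify:
  satisfied 1 clause(s); 0 remain; assigned so far: [1, 3, 4]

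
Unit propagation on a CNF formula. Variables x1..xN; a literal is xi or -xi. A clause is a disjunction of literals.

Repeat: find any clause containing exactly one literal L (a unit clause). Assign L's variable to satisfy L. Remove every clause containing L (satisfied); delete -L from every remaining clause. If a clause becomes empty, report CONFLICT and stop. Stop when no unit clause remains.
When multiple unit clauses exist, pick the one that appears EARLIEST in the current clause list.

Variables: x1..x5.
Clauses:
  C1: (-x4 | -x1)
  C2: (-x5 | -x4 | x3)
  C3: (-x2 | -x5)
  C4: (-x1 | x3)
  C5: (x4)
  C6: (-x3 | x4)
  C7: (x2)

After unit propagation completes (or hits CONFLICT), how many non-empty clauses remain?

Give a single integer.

unit clause [4] forces x4=T; simplify:
  drop -4 from [-4, -1] -> [-1]
  drop -4 from [-5, -4, 3] -> [-5, 3]
  satisfied 2 clause(s); 5 remain; assigned so far: [4]
unit clause [-1] forces x1=F; simplify:
  satisfied 2 clause(s); 3 remain; assigned so far: [1, 4]
unit clause [2] forces x2=T; simplify:
  drop -2 from [-2, -5] -> [-5]
  satisfied 1 clause(s); 2 remain; assigned so far: [1, 2, 4]
unit clause [-5] forces x5=F; simplify:
  satisfied 2 clause(s); 0 remain; assigned so far: [1, 2, 4, 5]

Answer: 0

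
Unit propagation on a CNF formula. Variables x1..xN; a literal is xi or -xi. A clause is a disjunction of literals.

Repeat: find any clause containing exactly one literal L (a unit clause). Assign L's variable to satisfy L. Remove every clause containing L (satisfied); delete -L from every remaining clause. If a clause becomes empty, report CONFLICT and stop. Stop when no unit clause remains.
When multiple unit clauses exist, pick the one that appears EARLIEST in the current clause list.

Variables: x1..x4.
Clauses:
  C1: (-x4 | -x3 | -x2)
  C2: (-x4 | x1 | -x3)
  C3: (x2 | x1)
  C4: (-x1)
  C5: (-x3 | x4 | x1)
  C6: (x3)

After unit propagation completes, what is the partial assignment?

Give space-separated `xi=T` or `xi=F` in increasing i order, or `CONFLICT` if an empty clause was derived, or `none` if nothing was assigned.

Answer: CONFLICT

Derivation:
unit clause [-1] forces x1=F; simplify:
  drop 1 from [-4, 1, -3] -> [-4, -3]
  drop 1 from [2, 1] -> [2]
  drop 1 from [-3, 4, 1] -> [-3, 4]
  satisfied 1 clause(s); 5 remain; assigned so far: [1]
unit clause [2] forces x2=T; simplify:
  drop -2 from [-4, -3, -2] -> [-4, -3]
  satisfied 1 clause(s); 4 remain; assigned so far: [1, 2]
unit clause [3] forces x3=T; simplify:
  drop -3 from [-4, -3] -> [-4]
  drop -3 from [-4, -3] -> [-4]
  drop -3 from [-3, 4] -> [4]
  satisfied 1 clause(s); 3 remain; assigned so far: [1, 2, 3]
unit clause [-4] forces x4=F; simplify:
  drop 4 from [4] -> [] (empty!)
  satisfied 2 clause(s); 1 remain; assigned so far: [1, 2, 3, 4]
CONFLICT (empty clause)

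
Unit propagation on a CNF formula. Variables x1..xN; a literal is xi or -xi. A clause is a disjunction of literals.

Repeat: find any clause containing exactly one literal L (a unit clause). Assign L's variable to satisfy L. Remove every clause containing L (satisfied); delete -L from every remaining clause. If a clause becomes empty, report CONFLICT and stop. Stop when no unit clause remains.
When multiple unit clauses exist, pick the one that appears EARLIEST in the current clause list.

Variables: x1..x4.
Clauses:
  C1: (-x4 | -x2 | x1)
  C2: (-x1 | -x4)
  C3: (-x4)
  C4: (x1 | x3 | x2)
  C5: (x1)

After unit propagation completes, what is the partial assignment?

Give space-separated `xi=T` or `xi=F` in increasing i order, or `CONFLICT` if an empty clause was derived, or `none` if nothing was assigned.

unit clause [-4] forces x4=F; simplify:
  satisfied 3 clause(s); 2 remain; assigned so far: [4]
unit clause [1] forces x1=T; simplify:
  satisfied 2 clause(s); 0 remain; assigned so far: [1, 4]

Answer: x1=T x4=F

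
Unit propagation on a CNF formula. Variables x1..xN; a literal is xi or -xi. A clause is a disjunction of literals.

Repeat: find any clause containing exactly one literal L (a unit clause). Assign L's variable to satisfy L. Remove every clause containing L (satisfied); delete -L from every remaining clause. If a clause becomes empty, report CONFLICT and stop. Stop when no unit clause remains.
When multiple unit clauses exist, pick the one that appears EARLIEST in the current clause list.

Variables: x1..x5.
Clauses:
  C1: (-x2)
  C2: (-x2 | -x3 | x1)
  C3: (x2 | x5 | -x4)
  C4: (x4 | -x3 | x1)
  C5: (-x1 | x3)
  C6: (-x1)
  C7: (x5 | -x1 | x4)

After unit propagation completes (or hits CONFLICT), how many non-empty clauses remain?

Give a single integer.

Answer: 2

Derivation:
unit clause [-2] forces x2=F; simplify:
  drop 2 from [2, 5, -4] -> [5, -4]
  satisfied 2 clause(s); 5 remain; assigned so far: [2]
unit clause [-1] forces x1=F; simplify:
  drop 1 from [4, -3, 1] -> [4, -3]
  satisfied 3 clause(s); 2 remain; assigned so far: [1, 2]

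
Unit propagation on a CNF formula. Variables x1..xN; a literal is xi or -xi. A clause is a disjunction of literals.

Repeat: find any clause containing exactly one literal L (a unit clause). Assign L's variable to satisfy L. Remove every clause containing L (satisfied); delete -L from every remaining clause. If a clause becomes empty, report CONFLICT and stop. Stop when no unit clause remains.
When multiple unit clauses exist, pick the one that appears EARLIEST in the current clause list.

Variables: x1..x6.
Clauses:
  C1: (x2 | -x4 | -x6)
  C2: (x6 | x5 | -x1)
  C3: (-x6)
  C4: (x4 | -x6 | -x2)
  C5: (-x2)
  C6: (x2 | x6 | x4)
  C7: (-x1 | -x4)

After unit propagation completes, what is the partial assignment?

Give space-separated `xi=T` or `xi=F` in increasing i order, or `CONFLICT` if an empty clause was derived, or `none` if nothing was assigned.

unit clause [-6] forces x6=F; simplify:
  drop 6 from [6, 5, -1] -> [5, -1]
  drop 6 from [2, 6, 4] -> [2, 4]
  satisfied 3 clause(s); 4 remain; assigned so far: [6]
unit clause [-2] forces x2=F; simplify:
  drop 2 from [2, 4] -> [4]
  satisfied 1 clause(s); 3 remain; assigned so far: [2, 6]
unit clause [4] forces x4=T; simplify:
  drop -4 from [-1, -4] -> [-1]
  satisfied 1 clause(s); 2 remain; assigned so far: [2, 4, 6]
unit clause [-1] forces x1=F; simplify:
  satisfied 2 clause(s); 0 remain; assigned so far: [1, 2, 4, 6]

Answer: x1=F x2=F x4=T x6=F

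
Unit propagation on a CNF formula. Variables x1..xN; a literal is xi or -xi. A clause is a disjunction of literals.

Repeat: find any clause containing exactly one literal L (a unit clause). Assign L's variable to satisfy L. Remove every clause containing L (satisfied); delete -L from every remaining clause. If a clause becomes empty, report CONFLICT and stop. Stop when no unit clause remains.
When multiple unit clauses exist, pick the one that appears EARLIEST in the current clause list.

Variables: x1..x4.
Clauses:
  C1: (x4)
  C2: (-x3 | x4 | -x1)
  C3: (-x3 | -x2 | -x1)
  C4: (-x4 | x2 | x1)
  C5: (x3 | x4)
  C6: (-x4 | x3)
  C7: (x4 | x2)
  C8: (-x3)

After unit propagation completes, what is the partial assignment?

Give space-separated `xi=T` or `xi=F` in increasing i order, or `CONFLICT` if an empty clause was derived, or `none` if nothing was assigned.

unit clause [4] forces x4=T; simplify:
  drop -4 from [-4, 2, 1] -> [2, 1]
  drop -4 from [-4, 3] -> [3]
  satisfied 4 clause(s); 4 remain; assigned so far: [4]
unit clause [3] forces x3=T; simplify:
  drop -3 from [-3, -2, -1] -> [-2, -1]
  drop -3 from [-3] -> [] (empty!)
  satisfied 1 clause(s); 3 remain; assigned so far: [3, 4]
CONFLICT (empty clause)

Answer: CONFLICT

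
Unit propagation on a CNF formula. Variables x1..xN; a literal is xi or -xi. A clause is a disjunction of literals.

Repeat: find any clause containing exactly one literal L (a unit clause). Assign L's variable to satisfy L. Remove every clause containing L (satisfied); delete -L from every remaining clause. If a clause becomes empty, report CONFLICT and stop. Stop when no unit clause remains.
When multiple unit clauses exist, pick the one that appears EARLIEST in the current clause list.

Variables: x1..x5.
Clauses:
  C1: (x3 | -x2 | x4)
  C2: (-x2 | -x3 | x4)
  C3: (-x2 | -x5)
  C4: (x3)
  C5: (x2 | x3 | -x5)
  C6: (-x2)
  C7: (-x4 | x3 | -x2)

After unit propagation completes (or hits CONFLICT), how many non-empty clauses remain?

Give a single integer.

Answer: 0

Derivation:
unit clause [3] forces x3=T; simplify:
  drop -3 from [-2, -3, 4] -> [-2, 4]
  satisfied 4 clause(s); 3 remain; assigned so far: [3]
unit clause [-2] forces x2=F; simplify:
  satisfied 3 clause(s); 0 remain; assigned so far: [2, 3]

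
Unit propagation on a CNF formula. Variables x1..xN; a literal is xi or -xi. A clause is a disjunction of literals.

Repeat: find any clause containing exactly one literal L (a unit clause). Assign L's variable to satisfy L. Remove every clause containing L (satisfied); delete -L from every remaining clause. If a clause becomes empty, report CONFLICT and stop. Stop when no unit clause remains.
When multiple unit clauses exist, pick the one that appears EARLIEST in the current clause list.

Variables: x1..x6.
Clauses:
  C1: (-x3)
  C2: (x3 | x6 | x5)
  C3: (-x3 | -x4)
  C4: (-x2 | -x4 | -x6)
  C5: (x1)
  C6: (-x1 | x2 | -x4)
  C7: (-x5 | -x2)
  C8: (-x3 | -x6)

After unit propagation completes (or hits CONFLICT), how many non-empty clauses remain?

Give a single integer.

Answer: 4

Derivation:
unit clause [-3] forces x3=F; simplify:
  drop 3 from [3, 6, 5] -> [6, 5]
  satisfied 3 clause(s); 5 remain; assigned so far: [3]
unit clause [1] forces x1=T; simplify:
  drop -1 from [-1, 2, -4] -> [2, -4]
  satisfied 1 clause(s); 4 remain; assigned so far: [1, 3]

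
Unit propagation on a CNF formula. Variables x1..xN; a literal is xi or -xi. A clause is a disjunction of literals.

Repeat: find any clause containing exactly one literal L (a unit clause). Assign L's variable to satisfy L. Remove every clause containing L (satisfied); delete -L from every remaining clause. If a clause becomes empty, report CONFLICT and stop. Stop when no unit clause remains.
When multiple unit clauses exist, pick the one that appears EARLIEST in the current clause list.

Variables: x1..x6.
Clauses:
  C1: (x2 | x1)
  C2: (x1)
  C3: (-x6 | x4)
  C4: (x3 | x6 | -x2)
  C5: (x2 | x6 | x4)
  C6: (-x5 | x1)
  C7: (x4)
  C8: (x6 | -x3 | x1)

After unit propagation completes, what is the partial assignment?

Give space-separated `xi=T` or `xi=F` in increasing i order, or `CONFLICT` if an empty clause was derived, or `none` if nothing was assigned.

unit clause [1] forces x1=T; simplify:
  satisfied 4 clause(s); 4 remain; assigned so far: [1]
unit clause [4] forces x4=T; simplify:
  satisfied 3 clause(s); 1 remain; assigned so far: [1, 4]

Answer: x1=T x4=T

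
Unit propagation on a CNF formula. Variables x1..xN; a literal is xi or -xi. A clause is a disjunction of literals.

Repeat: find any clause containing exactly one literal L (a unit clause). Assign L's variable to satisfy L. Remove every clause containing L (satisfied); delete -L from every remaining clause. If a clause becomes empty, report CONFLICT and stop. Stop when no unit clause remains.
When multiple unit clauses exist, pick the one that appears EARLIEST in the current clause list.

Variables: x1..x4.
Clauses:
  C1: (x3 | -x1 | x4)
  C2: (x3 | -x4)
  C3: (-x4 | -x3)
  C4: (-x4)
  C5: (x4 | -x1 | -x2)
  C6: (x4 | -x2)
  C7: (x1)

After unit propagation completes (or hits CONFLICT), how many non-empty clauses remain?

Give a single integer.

unit clause [-4] forces x4=F; simplify:
  drop 4 from [3, -1, 4] -> [3, -1]
  drop 4 from [4, -1, -2] -> [-1, -2]
  drop 4 from [4, -2] -> [-2]
  satisfied 3 clause(s); 4 remain; assigned so far: [4]
unit clause [-2] forces x2=F; simplify:
  satisfied 2 clause(s); 2 remain; assigned so far: [2, 4]
unit clause [1] forces x1=T; simplify:
  drop -1 from [3, -1] -> [3]
  satisfied 1 clause(s); 1 remain; assigned so far: [1, 2, 4]
unit clause [3] forces x3=T; simplify:
  satisfied 1 clause(s); 0 remain; assigned so far: [1, 2, 3, 4]

Answer: 0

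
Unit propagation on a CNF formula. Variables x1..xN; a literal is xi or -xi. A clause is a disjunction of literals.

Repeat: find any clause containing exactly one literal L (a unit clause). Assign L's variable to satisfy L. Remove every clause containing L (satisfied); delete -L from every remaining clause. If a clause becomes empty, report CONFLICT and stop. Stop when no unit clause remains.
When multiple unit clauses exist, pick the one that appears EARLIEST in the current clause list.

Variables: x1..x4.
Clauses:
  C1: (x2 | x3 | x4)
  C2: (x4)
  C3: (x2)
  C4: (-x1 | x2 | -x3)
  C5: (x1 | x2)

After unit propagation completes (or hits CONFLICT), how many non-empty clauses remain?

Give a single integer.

unit clause [4] forces x4=T; simplify:
  satisfied 2 clause(s); 3 remain; assigned so far: [4]
unit clause [2] forces x2=T; simplify:
  satisfied 3 clause(s); 0 remain; assigned so far: [2, 4]

Answer: 0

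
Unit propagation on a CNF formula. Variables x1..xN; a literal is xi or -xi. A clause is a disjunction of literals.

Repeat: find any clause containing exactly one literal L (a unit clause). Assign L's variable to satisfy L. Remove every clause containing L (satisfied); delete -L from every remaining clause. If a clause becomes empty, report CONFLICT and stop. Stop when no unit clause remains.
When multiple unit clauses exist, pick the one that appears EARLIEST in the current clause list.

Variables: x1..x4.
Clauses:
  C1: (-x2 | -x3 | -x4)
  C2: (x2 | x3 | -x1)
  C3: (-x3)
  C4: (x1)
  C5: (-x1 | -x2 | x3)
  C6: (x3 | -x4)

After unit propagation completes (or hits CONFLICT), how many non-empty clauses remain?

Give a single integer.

Answer: 1

Derivation:
unit clause [-3] forces x3=F; simplify:
  drop 3 from [2, 3, -1] -> [2, -1]
  drop 3 from [-1, -2, 3] -> [-1, -2]
  drop 3 from [3, -4] -> [-4]
  satisfied 2 clause(s); 4 remain; assigned so far: [3]
unit clause [1] forces x1=T; simplify:
  drop -1 from [2, -1] -> [2]
  drop -1 from [-1, -2] -> [-2]
  satisfied 1 clause(s); 3 remain; assigned so far: [1, 3]
unit clause [2] forces x2=T; simplify:
  drop -2 from [-2] -> [] (empty!)
  satisfied 1 clause(s); 2 remain; assigned so far: [1, 2, 3]
CONFLICT (empty clause)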